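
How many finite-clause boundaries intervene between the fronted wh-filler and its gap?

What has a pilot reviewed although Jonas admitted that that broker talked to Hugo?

"what" originates inside the matrix clause — no clause boundary is crossed.

0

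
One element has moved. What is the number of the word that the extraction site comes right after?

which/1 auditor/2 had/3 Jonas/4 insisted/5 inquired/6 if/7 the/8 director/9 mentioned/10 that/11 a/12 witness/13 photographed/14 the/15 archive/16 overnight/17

5

The displaced element is "which auditor" (word 2).
It is linked across 1 clause boundary (Ø).
It functions as the subject of "inquired", so the gap sits immediately after word 5 ("insisted").
Base order: Jonas had insisted that which auditor inquired if the director mentioned that a witness photographed the archive overnight.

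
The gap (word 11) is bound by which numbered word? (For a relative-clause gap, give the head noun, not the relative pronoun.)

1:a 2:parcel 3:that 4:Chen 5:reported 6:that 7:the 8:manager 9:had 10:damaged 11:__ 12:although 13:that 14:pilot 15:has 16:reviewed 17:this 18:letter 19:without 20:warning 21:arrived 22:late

The gap at 11 is the object of "damaged", inside a relative clause.
The relative pronoun is "that" (word 3); it is bound by the head noun immediately before it.
Its filler is the head noun "parcel", at word 2.

2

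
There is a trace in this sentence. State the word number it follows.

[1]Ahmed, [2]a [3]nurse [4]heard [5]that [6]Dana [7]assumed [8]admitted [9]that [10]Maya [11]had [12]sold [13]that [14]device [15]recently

The displaced element is "Ahmed" (word 1).
It is linked across 2 clause boundaries (that → Ø).
It functions as the subject of "admitted", so the gap sits immediately after word 7 ("assumed").
Base order: A nurse heard that Dana assumed that Ahmed admitted that Maya had sold that device recently.

7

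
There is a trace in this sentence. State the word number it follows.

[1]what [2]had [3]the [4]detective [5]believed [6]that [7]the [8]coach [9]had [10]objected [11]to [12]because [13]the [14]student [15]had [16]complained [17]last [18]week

The displaced element is "what" (word 1).
It is linked across 1 clause boundary (that).
It functions as the object of the preposition "to" of "objected", so the gap sits immediately after word 11 ("to").
Base order: The detective had believed that the coach had objected to what because the student had complained last week.

11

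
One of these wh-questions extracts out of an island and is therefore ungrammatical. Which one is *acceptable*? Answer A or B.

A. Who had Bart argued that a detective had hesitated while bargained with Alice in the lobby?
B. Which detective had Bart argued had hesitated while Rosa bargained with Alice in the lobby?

B

In A, the wh-phrase is extracted from inside an adjunct island (introduced by "while"), which blocks movement.
In B, the extraction path crosses only that-complement boundaries, which are transparent.
So B is grammatical.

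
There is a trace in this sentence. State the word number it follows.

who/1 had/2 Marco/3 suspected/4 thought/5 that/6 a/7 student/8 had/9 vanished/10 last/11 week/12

The displaced element is "who" (word 1).
It is linked across 1 clause boundary (Ø).
It functions as the subject of "thought", so the gap sits immediately after word 4 ("suspected").
Base order: Marco had suspected that who thought that a student had vanished last week.

4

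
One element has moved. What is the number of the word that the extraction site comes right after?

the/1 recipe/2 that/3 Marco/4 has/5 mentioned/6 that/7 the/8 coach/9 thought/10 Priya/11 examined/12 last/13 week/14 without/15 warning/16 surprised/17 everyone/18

12

The displaced element is "the recipe" (word 2).
It is linked across 2 clause boundaries (that → Ø).
It functions as the direct object of "examined", so the gap sits immediately after word 12 ("examined").
Base order: Marco has mentioned that the coach thought Priya examined the recipe last week without warning.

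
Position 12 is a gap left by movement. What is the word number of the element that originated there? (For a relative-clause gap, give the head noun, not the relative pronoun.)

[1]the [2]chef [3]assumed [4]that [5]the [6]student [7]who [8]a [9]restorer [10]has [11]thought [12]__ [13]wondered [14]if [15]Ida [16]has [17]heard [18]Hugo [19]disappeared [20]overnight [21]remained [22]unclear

The gap at 12 is the subject of "wondered", inside a relative clause.
The relative pronoun is "who" (word 7); it is bound by the head noun immediately before it.
Its filler is the head noun "student", at word 6.

6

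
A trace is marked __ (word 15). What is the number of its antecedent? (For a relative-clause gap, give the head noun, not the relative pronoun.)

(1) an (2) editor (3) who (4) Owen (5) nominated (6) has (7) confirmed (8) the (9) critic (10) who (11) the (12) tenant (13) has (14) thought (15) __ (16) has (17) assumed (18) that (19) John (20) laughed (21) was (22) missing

9

The gap at 15 is the subject of "assumed", inside a relative clause.
The relative pronoun is "who" (word 10); it is bound by the head noun immediately before it.
Its filler is the head noun "critic", at word 9.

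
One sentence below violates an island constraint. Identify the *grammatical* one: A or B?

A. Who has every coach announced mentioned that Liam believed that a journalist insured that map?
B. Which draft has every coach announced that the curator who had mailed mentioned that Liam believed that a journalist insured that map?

A

In B, the wh-phrase is extracted from inside a complex-NP island (relative clause) (introduced by "who"), which blocks movement.
In A, the extraction path crosses only that-complement boundaries, which are transparent.
So A is grammatical.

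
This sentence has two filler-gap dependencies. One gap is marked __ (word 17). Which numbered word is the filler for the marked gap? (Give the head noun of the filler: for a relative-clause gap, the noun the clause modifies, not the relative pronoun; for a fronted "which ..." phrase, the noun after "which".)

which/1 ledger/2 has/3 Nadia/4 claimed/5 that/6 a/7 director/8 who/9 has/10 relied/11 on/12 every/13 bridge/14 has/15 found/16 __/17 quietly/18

2

The marked gap is the direct object of "found".
Its filler is the fronted wh-phrase "which ledger", at word 2.
(The other dependency links word 8 to a gap after word 9.)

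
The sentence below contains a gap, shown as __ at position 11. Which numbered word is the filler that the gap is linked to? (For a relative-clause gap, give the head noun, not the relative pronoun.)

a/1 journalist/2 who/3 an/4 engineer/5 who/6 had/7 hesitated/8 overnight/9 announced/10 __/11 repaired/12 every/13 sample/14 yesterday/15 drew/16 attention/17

The gap at 11 is the subject of "repaired", inside a relative clause.
The relative pronoun is "who" (word 3); it is bound by the head noun immediately before it.
Its filler is the head noun "journalist", at word 2.

2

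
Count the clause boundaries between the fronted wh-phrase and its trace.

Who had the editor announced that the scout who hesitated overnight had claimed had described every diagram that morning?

2

"who" is extracted from the subject of "described".
Boundaries crossed, outermost first: [that], [Ø] — 2 in total.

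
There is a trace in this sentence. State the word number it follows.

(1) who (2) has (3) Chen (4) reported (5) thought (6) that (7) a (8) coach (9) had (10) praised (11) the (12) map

4

The displaced element is "who" (word 1).
It is linked across 1 clause boundary (Ø).
It functions as the subject of "thought", so the gap sits immediately after word 4 ("reported").
Base order: Chen has reported who thought that a coach had praised the map.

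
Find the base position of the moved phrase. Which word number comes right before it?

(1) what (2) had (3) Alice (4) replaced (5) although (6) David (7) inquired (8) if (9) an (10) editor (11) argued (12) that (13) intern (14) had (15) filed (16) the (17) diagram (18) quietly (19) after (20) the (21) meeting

The displaced element is "what" (word 1).
It functions as the direct object of "replaced", so the gap sits immediately after word 4 ("replaced").
Base order: Alice had replaced what although David inquired if an editor argued that intern had filed the diagram quietly after the meeting.

4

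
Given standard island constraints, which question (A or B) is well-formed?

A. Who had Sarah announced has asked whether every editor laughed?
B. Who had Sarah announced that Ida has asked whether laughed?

In B, the wh-phrase is extracted from inside a wh-island (introduced by "whether"), which blocks movement.
In A, the extraction path crosses only that-complement boundaries, which are transparent.
So A is grammatical.

A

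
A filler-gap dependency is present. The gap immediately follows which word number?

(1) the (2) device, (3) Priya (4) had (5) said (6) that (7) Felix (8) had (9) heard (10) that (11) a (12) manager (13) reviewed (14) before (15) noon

13

The displaced element is "the device" (word 2).
It is linked across 2 clause boundaries (that → that).
It functions as the direct object of "reviewed", so the gap sits immediately after word 13 ("reviewed").
Base order: Priya had said that Felix had heard that a manager reviewed the device before noon.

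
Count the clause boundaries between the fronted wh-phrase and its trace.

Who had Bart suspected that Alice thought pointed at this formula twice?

2

"who" is extracted from the subject of "pointed".
Boundaries crossed, outermost first: [that], [Ø] — 2 in total.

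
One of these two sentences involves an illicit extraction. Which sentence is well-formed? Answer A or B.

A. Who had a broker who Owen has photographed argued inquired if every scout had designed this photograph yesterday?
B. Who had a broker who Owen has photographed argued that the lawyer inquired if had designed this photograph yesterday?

A

In B, the wh-phrase is extracted from inside a wh-island (introduced by "if"), which blocks movement.
In A, the extraction path crosses only that-complement boundaries, which are transparent.
So A is grammatical.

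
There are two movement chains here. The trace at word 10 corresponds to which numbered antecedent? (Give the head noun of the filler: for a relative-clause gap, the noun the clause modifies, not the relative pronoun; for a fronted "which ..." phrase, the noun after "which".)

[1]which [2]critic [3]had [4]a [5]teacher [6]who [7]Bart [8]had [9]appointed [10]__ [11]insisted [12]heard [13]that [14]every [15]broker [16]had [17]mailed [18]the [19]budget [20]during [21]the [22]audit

The marked gap is inside the relative clause, the direct object of "appointed".
Its filler is the head noun "teacher" (via "who"), at word 5.
(The other dependency links word 2 to a gap after word 11.)

5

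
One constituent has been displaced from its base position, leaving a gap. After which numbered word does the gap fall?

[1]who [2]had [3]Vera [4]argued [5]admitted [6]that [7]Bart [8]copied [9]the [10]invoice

4

The displaced element is "who" (word 1).
It is linked across 1 clause boundary (Ø).
It functions as the subject of "admitted", so the gap sits immediately after word 4 ("argued").
Base order: Vera had argued that who admitted that Bart copied the invoice.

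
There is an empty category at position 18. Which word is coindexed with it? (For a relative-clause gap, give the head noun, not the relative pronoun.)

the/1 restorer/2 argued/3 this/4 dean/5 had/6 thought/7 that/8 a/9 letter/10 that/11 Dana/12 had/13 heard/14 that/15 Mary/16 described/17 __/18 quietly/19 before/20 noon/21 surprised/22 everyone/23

10

The gap at 18 is the object of "described", inside a relative clause.
The relative pronoun is "that" (word 11); it is bound by the head noun immediately before it.
Its filler is the head noun "letter", at word 10.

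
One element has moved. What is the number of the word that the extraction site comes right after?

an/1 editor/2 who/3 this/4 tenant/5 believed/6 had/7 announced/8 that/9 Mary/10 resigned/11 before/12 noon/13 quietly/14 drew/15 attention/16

6

The displaced element is "an editor" (word 2).
It is linked across 1 clause boundary (Ø).
It functions as the subject of "announced", so the gap sits immediately after word 6 ("believed").
Base order: This tenant believed that an editor had announced that Mary resigned before noon quietly.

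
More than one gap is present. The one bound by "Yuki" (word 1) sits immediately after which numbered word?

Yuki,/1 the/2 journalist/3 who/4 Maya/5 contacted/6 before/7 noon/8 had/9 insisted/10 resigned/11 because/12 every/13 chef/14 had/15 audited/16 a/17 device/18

The displaced element is "Yuki" (word 1).
It is linked across 1 clause boundary (Ø).
It functions as the subject of "resigned", so the gap sits immediately after word 10 ("insisted").
Base order: The journalist who Maya contacted before noon had insisted Yuki resigned because every chef had audited a device.

10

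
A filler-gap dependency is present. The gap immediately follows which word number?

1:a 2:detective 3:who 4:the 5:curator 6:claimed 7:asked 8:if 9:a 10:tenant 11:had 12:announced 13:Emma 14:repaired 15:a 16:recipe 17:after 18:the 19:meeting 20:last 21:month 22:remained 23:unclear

6

The displaced element is "a detective" (word 2).
It is linked across 1 clause boundary (Ø).
It functions as the subject of "asked", so the gap sits immediately after word 6 ("claimed").
Base order: The curator claimed that a detective asked if a tenant had announced Emma repaired a recipe after the meeting last month.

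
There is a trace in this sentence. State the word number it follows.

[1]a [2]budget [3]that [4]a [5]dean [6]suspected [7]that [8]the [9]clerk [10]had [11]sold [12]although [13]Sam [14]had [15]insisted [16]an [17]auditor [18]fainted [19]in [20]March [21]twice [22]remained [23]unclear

11

The displaced element is "a budget" (word 2).
It is linked across 1 clause boundary (that).
It functions as the direct object of "sold", so the gap sits immediately after word 11 ("sold").
Base order: A dean suspected that the clerk had sold a budget although Sam had insisted an auditor fainted in March twice.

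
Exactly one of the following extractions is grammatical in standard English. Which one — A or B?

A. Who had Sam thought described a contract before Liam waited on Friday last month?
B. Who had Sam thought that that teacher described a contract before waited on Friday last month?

A

In B, the wh-phrase is extracted from inside an adjunct island (introduced by "before"), which blocks movement.
In A, the extraction path crosses only that-complement boundaries, which are transparent.
So A is grammatical.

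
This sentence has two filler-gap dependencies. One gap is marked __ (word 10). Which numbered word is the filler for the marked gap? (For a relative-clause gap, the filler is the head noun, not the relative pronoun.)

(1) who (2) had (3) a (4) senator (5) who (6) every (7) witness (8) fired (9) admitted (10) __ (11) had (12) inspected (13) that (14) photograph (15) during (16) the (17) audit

The marked gap is the subject of "inspected".
Its filler is the fronted wh-phrase "who", at word 1.
(The other dependency links word 4 to a gap after word 8.)

1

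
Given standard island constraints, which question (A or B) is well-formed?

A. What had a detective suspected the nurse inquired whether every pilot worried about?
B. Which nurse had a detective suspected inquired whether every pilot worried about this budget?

B

In A, the wh-phrase is extracted from inside a wh-island (introduced by "whether"), which blocks movement.
In B, the extraction path crosses only that-complement boundaries, which are transparent.
So B is grammatical.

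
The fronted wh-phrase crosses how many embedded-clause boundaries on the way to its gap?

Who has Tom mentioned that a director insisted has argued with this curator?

"who" is extracted from the subject of "argued".
Boundaries crossed, outermost first: [that], [Ø] — 2 in total.

2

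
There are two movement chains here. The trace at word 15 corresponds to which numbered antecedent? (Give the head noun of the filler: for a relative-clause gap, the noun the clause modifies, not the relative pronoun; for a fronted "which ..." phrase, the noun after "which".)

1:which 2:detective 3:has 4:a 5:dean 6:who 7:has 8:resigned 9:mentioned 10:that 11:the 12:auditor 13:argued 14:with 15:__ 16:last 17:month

2

The marked gap is the object of the preposition "with" of "argued".
Its filler is the fronted wh-phrase "which detective", at word 2.
(The other dependency links word 5 to a gap after word 6.)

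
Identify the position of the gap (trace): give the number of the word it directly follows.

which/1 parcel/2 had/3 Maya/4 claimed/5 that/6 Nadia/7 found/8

The displaced element is "which parcel" (word 2).
It is linked across 1 clause boundary (that).
It functions as the direct object of "found", so the gap sits immediately after word 8 ("found").
Base order: Maya had claimed that Nadia found which parcel.

8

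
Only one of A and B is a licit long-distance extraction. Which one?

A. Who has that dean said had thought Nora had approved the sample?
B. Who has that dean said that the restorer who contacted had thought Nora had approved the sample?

In B, the wh-phrase is extracted from inside a complex-NP island (relative clause) (introduced by "who"), which blocks movement.
In A, the extraction path crosses only that-complement boundaries, which are transparent.
So A is grammatical.

A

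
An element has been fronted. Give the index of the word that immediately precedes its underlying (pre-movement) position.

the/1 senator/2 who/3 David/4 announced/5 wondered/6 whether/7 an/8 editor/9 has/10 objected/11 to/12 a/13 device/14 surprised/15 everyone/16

The displaced element is "the senator" (word 2).
It is linked across 1 clause boundary (Ø).
It functions as the subject of "wondered", so the gap sits immediately after word 5 ("announced").
Base order: David announced that the senator wondered whether an editor has objected to a device.

5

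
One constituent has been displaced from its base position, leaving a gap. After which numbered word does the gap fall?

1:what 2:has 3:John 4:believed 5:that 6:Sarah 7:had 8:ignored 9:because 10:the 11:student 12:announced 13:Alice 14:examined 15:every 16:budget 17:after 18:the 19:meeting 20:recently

8

The displaced element is "what" (word 1).
It is linked across 1 clause boundary (that).
It functions as the direct object of "ignored", so the gap sits immediately after word 8 ("ignored").
Base order: John has believed that Sarah had ignored what because the student announced Alice examined every budget after the meeting recently.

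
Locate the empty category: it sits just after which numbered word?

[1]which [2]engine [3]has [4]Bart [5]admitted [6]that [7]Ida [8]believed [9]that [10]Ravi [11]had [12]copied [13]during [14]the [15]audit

12

The displaced element is "which engine" (word 2).
It is linked across 2 clause boundaries (that → that).
It functions as the direct object of "copied", so the gap sits immediately after word 12 ("copied").
Base order: Bart has admitted that Ida believed that Ravi had copied which engine during the audit.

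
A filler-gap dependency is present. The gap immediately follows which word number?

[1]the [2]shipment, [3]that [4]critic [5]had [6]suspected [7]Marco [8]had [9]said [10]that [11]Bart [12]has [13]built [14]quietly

13

The displaced element is "the shipment" (word 2).
It is linked across 2 clause boundaries (Ø → that).
It functions as the direct object of "built", so the gap sits immediately after word 13 ("built").
Base order: That critic had suspected Marco had said that Bart has built the shipment quietly.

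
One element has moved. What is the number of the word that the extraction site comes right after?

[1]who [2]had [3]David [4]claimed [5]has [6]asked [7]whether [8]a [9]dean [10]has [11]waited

The displaced element is "who" (word 1).
It is linked across 1 clause boundary (Ø).
It functions as the subject of "asked", so the gap sits immediately after word 4 ("claimed").
Base order: David had claimed that who has asked whether a dean has waited.

4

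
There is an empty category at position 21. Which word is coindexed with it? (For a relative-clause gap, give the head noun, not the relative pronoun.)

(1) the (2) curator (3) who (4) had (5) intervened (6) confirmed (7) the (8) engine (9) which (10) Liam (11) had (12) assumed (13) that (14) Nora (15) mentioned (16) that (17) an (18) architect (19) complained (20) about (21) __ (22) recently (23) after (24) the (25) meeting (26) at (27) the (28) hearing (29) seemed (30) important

The gap at 21 is the prepositional object of "complained", inside a relative clause.
The relative pronoun is "which" (word 9); it is bound by the head noun immediately before it.
Its filler is the head noun "engine", at word 8.

8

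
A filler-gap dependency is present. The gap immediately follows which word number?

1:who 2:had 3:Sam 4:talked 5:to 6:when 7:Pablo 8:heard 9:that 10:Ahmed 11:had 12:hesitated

5

The displaced element is "who" (word 1).
It functions as the object of the preposition "to" of "talked", so the gap sits immediately after word 5 ("to").
Base order: Sam had talked to who when Pablo heard that Ahmed had hesitated.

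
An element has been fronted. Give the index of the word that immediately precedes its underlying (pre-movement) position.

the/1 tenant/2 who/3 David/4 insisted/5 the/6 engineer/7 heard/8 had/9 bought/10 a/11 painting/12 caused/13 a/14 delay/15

8

The displaced element is "the tenant" (word 2).
It is linked across 2 clause boundaries (Ø → Ø).
It functions as the subject of "bought", so the gap sits immediately after word 8 ("heard").
Base order: David insisted the engineer heard that the tenant had bought a painting.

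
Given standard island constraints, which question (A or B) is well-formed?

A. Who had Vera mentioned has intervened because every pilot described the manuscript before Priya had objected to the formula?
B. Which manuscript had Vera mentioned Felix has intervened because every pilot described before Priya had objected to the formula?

In B, the wh-phrase is extracted from inside an adjunct island (introduced by "because"), which blocks movement.
In A, the extraction path crosses only that-complement boundaries, which are transparent.
So A is grammatical.

A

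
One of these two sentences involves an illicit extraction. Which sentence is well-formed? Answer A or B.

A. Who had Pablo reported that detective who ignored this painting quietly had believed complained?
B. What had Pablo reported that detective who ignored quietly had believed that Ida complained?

A

In B, the wh-phrase is extracted from inside a complex-NP island (relative clause) (introduced by "who"), which blocks movement.
In A, the extraction path crosses only that-complement boundaries, which are transparent.
So A is grammatical.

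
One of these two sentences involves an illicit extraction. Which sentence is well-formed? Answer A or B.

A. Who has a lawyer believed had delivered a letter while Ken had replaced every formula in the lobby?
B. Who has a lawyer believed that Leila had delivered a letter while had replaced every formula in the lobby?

In B, the wh-phrase is extracted from inside an adjunct island (introduced by "while"), which blocks movement.
In A, the extraction path crosses only that-complement boundaries, which are transparent.
So A is grammatical.

A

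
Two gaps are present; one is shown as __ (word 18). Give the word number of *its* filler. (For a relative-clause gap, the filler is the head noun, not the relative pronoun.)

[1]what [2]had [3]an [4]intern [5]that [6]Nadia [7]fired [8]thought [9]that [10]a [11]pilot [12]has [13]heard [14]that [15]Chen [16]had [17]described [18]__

The marked gap is the direct object of "described".
Its filler is the fronted wh-phrase "what", at word 1.
(The other dependency links word 4 to a gap after word 7.)

1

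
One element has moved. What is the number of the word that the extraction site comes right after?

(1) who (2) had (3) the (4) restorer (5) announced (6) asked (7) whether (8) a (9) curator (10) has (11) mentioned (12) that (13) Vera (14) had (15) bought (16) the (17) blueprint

The displaced element is "who" (word 1).
It is linked across 1 clause boundary (Ø).
It functions as the subject of "asked", so the gap sits immediately after word 5 ("announced").
Base order: The restorer had announced that who asked whether a curator has mentioned that Vera had bought the blueprint.

5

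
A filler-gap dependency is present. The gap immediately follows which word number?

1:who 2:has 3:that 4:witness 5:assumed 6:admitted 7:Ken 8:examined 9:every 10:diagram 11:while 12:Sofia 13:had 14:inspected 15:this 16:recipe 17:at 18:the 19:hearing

The displaced element is "who" (word 1).
It is linked across 1 clause boundary (Ø).
It functions as the subject of "admitted", so the gap sits immediately after word 5 ("assumed").
Base order: That witness has assumed who admitted Ken examined every diagram while Sofia had inspected this recipe at the hearing.

5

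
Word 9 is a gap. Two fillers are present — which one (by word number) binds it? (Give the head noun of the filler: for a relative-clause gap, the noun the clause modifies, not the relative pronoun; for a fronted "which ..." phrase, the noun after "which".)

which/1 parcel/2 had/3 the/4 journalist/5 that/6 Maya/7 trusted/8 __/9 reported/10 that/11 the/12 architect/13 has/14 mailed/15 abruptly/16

The marked gap is inside the relative clause, the direct object of "trusted".
Its filler is the head noun "journalist" (via "that"), at word 5.
(The other dependency links word 2 to a gap after word 15.)

5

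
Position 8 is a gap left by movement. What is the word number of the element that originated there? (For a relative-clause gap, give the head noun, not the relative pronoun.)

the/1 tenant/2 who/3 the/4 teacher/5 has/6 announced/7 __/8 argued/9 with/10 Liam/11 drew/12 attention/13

The gap at 8 is the subject of "argued", inside a relative clause.
The relative pronoun is "who" (word 3); it is bound by the head noun immediately before it.
Its filler is the head noun "tenant", at word 2.

2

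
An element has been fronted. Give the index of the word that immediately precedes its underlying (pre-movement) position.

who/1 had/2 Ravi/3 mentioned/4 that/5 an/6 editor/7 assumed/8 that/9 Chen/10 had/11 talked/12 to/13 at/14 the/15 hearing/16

The displaced element is "who" (word 1).
It is linked across 2 clause boundaries (that → that).
It functions as the object of the preposition "to" of "talked", so the gap sits immediately after word 13 ("to").
Base order: Ravi had mentioned that an editor assumed that Chen had talked to who at the hearing.

13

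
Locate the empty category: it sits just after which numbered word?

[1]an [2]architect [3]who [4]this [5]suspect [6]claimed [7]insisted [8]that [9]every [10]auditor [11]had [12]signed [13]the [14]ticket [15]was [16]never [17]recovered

6

The displaced element is "an architect" (word 2).
It is linked across 1 clause boundary (Ø).
It functions as the subject of "insisted", so the gap sits immediately after word 6 ("claimed").
Base order: This suspect claimed that an architect insisted that every auditor had signed the ticket.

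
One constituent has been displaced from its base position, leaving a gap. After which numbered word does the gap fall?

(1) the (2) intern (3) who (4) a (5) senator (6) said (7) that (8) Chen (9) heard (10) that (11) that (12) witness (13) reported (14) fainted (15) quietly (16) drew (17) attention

The displaced element is "the intern" (word 2).
It is linked across 3 clause boundaries (that → that → Ø).
It functions as the subject of "fainted", so the gap sits immediately after word 13 ("reported").
Base order: A senator said that Chen heard that that witness reported that the intern fainted quietly.

13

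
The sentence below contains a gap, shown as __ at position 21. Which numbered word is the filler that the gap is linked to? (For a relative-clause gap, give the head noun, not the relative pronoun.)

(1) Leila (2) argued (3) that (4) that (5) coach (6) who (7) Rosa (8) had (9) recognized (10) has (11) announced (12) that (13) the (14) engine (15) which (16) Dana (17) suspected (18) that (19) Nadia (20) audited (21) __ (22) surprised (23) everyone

14

The gap at 21 is the object of "audited", inside a relative clause.
The relative pronoun is "which" (word 15); it is bound by the head noun immediately before it.
Its filler is the head noun "engine", at word 14.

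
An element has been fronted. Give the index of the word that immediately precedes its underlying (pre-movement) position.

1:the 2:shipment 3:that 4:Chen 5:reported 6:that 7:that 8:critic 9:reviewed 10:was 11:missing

9

The displaced element is "the shipment" (word 2).
It is linked across 1 clause boundary (that).
It functions as the direct object of "reviewed", so the gap sits immediately after word 9 ("reviewed").
Base order: Chen reported that that critic reviewed the shipment.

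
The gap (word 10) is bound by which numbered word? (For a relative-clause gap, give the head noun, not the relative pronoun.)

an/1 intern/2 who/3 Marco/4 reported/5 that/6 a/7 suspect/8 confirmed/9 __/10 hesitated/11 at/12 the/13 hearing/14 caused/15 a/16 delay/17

The gap at 10 is the subject of "hesitated", inside a relative clause.
The relative pronoun is "who" (word 3); it is bound by the head noun immediately before it.
Its filler is the head noun "intern", at word 2.

2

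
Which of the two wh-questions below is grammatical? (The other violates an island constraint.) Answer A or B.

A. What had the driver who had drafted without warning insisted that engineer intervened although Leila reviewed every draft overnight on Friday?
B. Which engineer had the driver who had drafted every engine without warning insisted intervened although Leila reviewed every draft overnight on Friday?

B

In A, the wh-phrase is extracted from inside a complex-NP island (relative clause) (introduced by "who"), which blocks movement.
In B, the extraction path crosses only that-complement boundaries, which are transparent.
So B is grammatical.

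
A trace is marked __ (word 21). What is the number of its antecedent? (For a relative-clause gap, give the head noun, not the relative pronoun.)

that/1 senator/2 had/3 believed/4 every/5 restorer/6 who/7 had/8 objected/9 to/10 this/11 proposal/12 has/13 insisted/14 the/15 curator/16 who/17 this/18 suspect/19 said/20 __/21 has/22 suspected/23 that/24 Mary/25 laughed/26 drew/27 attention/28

16

The gap at 21 is the subject of "suspected", inside a relative clause.
The relative pronoun is "who" (word 17); it is bound by the head noun immediately before it.
Its filler is the head noun "curator", at word 16.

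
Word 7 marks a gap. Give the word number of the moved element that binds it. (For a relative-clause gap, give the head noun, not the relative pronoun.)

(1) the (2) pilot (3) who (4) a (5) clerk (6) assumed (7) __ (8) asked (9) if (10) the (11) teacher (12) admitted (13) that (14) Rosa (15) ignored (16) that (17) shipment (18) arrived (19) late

2

The gap at 7 is the subject of "asked", inside a relative clause.
The relative pronoun is "who" (word 3); it is bound by the head noun immediately before it.
Its filler is the head noun "pilot", at word 2.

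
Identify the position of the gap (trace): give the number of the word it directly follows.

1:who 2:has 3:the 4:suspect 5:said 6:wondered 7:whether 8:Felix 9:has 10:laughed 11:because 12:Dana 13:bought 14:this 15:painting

5

The displaced element is "who" (word 1).
It is linked across 1 clause boundary (Ø).
It functions as the subject of "wondered", so the gap sits immediately after word 5 ("said").
Base order: The suspect has said that who wondered whether Felix has laughed because Dana bought this painting.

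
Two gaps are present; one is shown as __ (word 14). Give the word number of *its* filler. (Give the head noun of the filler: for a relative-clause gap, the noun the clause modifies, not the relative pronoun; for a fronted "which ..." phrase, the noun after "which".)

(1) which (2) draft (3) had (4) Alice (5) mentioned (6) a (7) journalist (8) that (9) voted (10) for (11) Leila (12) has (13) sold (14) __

The marked gap is the direct object of "sold".
Its filler is the fronted wh-phrase "which draft", at word 2.
(The other dependency links word 7 to a gap after word 8.)

2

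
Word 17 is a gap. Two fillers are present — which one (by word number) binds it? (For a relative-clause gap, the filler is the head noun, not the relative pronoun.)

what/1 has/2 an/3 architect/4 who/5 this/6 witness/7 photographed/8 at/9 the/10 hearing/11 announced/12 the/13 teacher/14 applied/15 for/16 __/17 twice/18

1

The marked gap is the object of the preposition "for" of "applied".
Its filler is the fronted wh-phrase "what", at word 1.
(The other dependency links word 4 to a gap after word 8.)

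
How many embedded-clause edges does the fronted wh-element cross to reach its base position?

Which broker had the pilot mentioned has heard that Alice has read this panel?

1

"which broker" is extracted from the subject of "heard".
Boundaries crossed, outermost first: [Ø] — 1 in total.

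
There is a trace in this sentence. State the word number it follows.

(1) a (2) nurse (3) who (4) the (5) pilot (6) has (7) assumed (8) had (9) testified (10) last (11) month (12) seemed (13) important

The displaced element is "a nurse" (word 2).
It is linked across 1 clause boundary (Ø).
It functions as the subject of "testified", so the gap sits immediately after word 7 ("assumed").
Base order: The pilot has assumed that a nurse had testified last month.

7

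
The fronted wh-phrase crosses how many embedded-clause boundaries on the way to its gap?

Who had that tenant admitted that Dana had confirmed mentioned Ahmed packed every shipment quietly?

2

"who" is extracted from the subject of "mentioned".
Boundaries crossed, outermost first: [that], [Ø] — 2 in total.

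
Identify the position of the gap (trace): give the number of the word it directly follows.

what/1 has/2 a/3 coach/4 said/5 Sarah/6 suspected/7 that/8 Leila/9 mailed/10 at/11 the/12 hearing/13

The displaced element is "what" (word 1).
It is linked across 2 clause boundaries (Ø → that).
It functions as the direct object of "mailed", so the gap sits immediately after word 10 ("mailed").
Base order: A coach has said Sarah suspected that Leila mailed what at the hearing.

10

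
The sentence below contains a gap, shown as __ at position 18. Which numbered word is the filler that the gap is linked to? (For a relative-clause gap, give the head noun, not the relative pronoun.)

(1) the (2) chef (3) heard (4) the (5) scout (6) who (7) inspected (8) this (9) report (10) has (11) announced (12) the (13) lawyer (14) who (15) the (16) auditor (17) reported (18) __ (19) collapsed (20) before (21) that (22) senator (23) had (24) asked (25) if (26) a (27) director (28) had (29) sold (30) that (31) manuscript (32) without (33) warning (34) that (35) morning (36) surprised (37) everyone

13

The gap at 18 is the subject of "collapsed", inside a relative clause.
The relative pronoun is "who" (word 14); it is bound by the head noun immediately before it.
Its filler is the head noun "lawyer", at word 13.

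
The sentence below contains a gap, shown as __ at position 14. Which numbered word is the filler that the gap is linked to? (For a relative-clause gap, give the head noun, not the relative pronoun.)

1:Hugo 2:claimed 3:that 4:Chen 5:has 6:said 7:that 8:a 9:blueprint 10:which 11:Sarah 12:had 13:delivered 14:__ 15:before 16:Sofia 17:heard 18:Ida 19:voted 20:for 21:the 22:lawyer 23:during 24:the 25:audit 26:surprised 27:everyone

9

The gap at 14 is the object of "delivered", inside a relative clause.
The relative pronoun is "which" (word 10); it is bound by the head noun immediately before it.
Its filler is the head noun "blueprint", at word 9.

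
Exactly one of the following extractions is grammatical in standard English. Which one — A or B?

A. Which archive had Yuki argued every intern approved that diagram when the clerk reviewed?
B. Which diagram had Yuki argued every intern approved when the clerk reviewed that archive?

B

In A, the wh-phrase is extracted from inside an adjunct island (introduced by "when"), which blocks movement.
In B, the extraction path crosses only that-complement boundaries, which are transparent.
So B is grammatical.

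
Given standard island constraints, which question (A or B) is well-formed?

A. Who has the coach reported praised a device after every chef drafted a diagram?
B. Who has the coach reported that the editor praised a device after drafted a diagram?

A

In B, the wh-phrase is extracted from inside an adjunct island (introduced by "after"), which blocks movement.
In A, the extraction path crosses only that-complement boundaries, which are transparent.
So A is grammatical.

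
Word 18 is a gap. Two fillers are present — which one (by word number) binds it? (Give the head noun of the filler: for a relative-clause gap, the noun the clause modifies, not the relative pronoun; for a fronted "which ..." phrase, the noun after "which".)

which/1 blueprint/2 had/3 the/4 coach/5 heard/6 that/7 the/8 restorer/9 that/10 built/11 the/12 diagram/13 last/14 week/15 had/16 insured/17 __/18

The marked gap is the direct object of "insured".
Its filler is the fronted wh-phrase "which blueprint", at word 2.
(The other dependency links word 9 to a gap after word 10.)

2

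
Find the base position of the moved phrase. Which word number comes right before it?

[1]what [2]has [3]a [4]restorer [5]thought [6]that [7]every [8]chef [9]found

The displaced element is "what" (word 1).
It is linked across 1 clause boundary (that).
It functions as the direct object of "found", so the gap sits immediately after word 9 ("found").
Base order: A restorer has thought that every chef found what.

9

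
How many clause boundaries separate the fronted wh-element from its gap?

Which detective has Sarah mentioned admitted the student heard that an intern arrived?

"which detective" is extracted from the subject of "admitted".
Boundaries crossed, outermost first: [Ø] — 1 in total.

1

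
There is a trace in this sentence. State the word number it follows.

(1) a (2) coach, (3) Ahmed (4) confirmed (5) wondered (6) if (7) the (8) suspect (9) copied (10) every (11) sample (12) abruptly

The displaced element is "a coach" (word 2).
It is linked across 1 clause boundary (Ø).
It functions as the subject of "wondered", so the gap sits immediately after word 4 ("confirmed").
Base order: Ahmed confirmed that a coach wondered if the suspect copied every sample abruptly.

4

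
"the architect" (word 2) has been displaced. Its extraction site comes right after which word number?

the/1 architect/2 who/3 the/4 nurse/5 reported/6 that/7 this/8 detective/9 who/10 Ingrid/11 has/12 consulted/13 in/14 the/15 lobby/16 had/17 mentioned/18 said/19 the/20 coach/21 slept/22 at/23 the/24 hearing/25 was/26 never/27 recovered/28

The displaced element is "the architect" (word 2).
It is linked across 2 clause boundaries (that → Ø).
It functions as the subject of "said", so the gap sits immediately after word 18 ("mentioned").
Base order: The nurse reported that this detective who Ingrid has consulted in the lobby had mentioned that the architect said the coach slept at the hearing.

18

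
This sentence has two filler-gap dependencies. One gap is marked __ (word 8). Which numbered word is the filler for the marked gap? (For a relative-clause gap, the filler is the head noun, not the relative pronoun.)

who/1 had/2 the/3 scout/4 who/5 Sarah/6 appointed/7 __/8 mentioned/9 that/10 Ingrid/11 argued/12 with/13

The marked gap is inside the relative clause, the direct object of "appointed".
Its filler is the head noun "scout" (via "who"), at word 4.
(The other dependency links word 1 to a gap after word 13.)

4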